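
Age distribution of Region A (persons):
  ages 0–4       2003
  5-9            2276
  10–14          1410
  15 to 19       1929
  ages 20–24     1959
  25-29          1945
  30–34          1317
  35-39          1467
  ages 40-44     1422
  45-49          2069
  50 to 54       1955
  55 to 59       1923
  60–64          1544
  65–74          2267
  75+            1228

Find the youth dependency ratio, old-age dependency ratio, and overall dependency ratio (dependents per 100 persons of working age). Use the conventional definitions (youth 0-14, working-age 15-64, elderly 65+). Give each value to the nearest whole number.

0–14: 2003 + 2276 + 1410 = 5689
15–64: 1929 + 1959 + 1945 + 1317 + 1467 + 1422 + 2069 + 1955 + 1923 + 1544 = 17530
65+: 2267 + 1228 = 3495
Youth dependency ratio = 5689 / 17530 × 100 = 32
Old-age dependency ratio = 3495 / 17530 × 100 = 20
Total dependency ratio = (5689 + 3495) / 17530 × 100 = 9184 / 17530 × 100 = 52

Youth dependency ratio: 32
Old-age dependency ratio: 20
Total dependency ratio: 52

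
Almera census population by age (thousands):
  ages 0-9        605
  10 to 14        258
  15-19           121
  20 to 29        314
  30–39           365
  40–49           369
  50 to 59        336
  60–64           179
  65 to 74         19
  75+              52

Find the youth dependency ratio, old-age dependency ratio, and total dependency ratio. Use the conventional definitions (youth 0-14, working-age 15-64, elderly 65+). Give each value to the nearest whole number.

0–14: 605 + 258 = 863
15–64: 121 + 314 + 365 + 369 + 336 + 179 = 1,684
65+: 19 + 52 = 71
Youth dependency ratio = 863 / 1,684 × 100 = 51
Old-age dependency ratio = 71 / 1,684 × 100 = 4
Total dependency ratio = (863 + 71) / 1,684 × 100 = 934 / 1,684 × 100 = 55

Youth dependency ratio: 51
Old-age dependency ratio: 4
Total dependency ratio: 55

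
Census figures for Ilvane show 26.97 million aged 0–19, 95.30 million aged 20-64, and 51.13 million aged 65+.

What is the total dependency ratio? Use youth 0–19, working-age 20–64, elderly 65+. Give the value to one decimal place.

Total dependency ratio = (26.97 + 51.13) / 95.30 × 100 = 78.10 / 95.30 × 100 = 82.0

Total dependency ratio: 82.0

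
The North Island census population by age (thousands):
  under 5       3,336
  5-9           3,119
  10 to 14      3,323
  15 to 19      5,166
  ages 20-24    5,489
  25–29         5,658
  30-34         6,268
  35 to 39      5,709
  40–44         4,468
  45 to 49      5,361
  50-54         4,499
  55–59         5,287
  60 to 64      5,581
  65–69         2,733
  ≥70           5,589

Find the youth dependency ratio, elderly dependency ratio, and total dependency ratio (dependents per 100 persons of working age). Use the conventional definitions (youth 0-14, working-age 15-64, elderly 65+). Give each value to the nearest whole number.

0–14: 3,336 + 3,119 + 3,323 = 9,778
15–64: 5,166 + 5,489 + 5,658 + 6,268 + 5,709 + 4,468 + 5,361 + 4,499 + 5,287 + 5,581 = 53,486
65+: 2,733 + 5,589 = 8,322
Youth dependency ratio = 9,778 / 53,486 × 100 = 18
Old-age dependency ratio = 8,322 / 53,486 × 100 = 16
Total dependency ratio = (9,778 + 8,322) / 53,486 × 100 = 18,100 / 53,486 × 100 = 34

Youth dependency ratio: 18
Old-age dependency ratio: 16
Total dependency ratio: 34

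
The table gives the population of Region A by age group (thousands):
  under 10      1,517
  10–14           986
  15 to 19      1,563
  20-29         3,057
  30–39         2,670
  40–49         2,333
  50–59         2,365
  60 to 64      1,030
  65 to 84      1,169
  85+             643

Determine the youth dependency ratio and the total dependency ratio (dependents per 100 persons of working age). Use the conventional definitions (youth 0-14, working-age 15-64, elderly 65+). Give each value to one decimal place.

Youth dependency ratio: 19.2
Total dependency ratio: 33.1

0–14: 1,517 + 986 = 2,503
15–64: 1,563 + 3,057 + 2,670 + 2,333 + 2,365 + 1,030 = 13,018
65+: 1,169 + 643 = 1,812
Youth dependency ratio = 2,503 / 13,018 × 100 = 19.2
Total dependency ratio = (2,503 + 1,812) / 13,018 × 100 = 4,315 / 13,018 × 100 = 33.1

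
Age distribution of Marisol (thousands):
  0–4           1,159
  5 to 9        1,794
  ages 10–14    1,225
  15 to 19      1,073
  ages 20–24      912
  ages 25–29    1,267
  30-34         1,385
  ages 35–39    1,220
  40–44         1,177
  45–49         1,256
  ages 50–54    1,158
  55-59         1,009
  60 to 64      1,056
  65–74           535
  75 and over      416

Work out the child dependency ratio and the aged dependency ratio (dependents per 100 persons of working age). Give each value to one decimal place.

Youth dependency ratio: 36.3
Old-age dependency ratio: 8.3

0–14: 1,159 + 1,794 + 1,225 = 4,178
15–64: 1,073 + 912 + 1,267 + 1,385 + 1,220 + 1,177 + 1,256 + 1,158 + 1,009 + 1,056 = 11,513
65+: 535 + 416 = 951
Youth dependency ratio = 4,178 / 11,513 × 100 = 36.3
Old-age dependency ratio = 951 / 11,513 × 100 = 8.3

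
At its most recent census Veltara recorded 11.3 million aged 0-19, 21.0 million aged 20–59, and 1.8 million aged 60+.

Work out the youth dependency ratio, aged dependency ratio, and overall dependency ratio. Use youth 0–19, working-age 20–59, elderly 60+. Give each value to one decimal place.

Youth dependency ratio = 11.3 / 21.0 × 100 = 53.8
Old-age dependency ratio = 1.8 / 21.0 × 100 = 8.6
Total dependency ratio = (11.3 + 1.8) / 21.0 × 100 = 13.1 / 21.0 × 100 = 62.4

Youth dependency ratio: 53.8
Old-age dependency ratio: 8.6
Total dependency ratio: 62.4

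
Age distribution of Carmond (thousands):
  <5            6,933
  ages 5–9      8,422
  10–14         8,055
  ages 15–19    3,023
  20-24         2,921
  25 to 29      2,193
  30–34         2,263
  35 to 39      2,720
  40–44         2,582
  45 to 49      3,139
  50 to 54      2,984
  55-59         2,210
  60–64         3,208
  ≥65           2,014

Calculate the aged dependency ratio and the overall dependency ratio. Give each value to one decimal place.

0–14: 6,933 + 8,422 + 8,055 = 23,410
15–64: 3,023 + 2,921 + 2,193 + 2,263 + 2,720 + 2,582 + 3,139 + 2,984 + 2,210 + 3,208 = 27,243
65+: 2,014
Old-age dependency ratio = 2,014 / 27,243 × 100 = 7.4
Total dependency ratio = (23,410 + 2,014) / 27,243 × 100 = 25,424 / 27,243 × 100 = 93.3

Old-age dependency ratio: 7.4
Total dependency ratio: 93.3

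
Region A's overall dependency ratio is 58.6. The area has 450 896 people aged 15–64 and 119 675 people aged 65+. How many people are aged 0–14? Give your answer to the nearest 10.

Aged 0–14: 144 550

Total dependency ratio = (youth + elderly) / working-age × 100
58.6 = (Y + 119 675) / 450 896 × 100
⇒ 144 550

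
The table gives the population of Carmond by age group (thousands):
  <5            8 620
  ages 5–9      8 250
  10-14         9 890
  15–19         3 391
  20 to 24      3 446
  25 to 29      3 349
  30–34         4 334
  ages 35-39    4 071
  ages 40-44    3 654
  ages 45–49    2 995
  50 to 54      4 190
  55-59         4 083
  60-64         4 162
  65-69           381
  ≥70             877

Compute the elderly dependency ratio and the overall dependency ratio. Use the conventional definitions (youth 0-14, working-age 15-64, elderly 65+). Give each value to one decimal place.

Old-age dependency ratio: 3.3
Total dependency ratio: 74.4

0–14: 8 620 + 8 250 + 9 890 = 26 760
15–64: 3 391 + 3 446 + 3 349 + 4 334 + 4 071 + 3 654 + 2 995 + 4 190 + 4 083 + 4 162 = 37 675
65+: 381 + 877 = 1 258
Old-age dependency ratio = 1 258 / 37 675 × 100 = 3.3
Total dependency ratio = (26 760 + 1 258) / 37 675 × 100 = 28 018 / 37 675 × 100 = 74.4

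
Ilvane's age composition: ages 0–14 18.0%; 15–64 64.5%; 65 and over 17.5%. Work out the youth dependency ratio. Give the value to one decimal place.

Youth dependency ratio = 18.0 / 64.5 × 100 = 27.9

Youth dependency ratio: 27.9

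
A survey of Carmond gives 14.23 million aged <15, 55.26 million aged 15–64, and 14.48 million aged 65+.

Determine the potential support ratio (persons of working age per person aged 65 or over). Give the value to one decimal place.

Potential support ratio = 55.26 / 14.48 = 3.8

Potential support ratio: 3.8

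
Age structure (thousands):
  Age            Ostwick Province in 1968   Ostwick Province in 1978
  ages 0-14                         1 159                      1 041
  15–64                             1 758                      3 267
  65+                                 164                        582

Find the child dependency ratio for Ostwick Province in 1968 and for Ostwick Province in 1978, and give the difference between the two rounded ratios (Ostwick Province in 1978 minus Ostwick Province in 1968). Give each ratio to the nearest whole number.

Ostwick Province in 1968: 66
Ostwick Province in 1978: 32
Difference: -34

Ostwick Province in 1968: 1 159 / 1 758 × 100 = 66
Ostwick Province in 1978: 1 041 / 3 267 × 100 = 32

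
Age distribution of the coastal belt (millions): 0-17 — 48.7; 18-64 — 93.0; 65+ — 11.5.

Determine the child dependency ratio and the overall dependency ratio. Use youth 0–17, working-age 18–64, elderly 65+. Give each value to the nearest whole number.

Youth dependency ratio = 48.7 / 93.0 × 100 = 52
Total dependency ratio = (48.7 + 11.5) / 93.0 × 100 = 60.2 / 93.0 × 100 = 65

Youth dependency ratio: 52
Total dependency ratio: 65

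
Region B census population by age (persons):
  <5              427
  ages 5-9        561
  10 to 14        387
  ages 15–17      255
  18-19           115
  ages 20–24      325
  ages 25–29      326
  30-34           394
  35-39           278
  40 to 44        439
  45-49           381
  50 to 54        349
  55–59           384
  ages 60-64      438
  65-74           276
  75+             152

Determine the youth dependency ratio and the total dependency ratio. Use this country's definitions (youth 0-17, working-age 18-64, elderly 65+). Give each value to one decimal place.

Youth dependency ratio: 47.5
Total dependency ratio: 60.0

0–17: 427 + 561 + 387 + 255 = 1630
18–64: 115 + 325 + 326 + 394 + 278 + 439 + 381 + 349 + 384 + 438 = 3429
65+: 276 + 152 = 428
Youth dependency ratio = 1630 / 3429 × 100 = 47.5
Total dependency ratio = (1630 + 428) / 3429 × 100 = 2058 / 3429 × 100 = 60.0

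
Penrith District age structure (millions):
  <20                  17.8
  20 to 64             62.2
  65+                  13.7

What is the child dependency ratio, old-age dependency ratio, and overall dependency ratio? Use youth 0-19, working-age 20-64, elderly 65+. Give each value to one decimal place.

Youth dependency ratio = 17.8 / 62.2 × 100 = 28.6
Old-age dependency ratio = 13.7 / 62.2 × 100 = 22.0
Total dependency ratio = (17.8 + 13.7) / 62.2 × 100 = 31.5 / 62.2 × 100 = 50.6

Youth dependency ratio: 28.6
Old-age dependency ratio: 22.0
Total dependency ratio: 50.6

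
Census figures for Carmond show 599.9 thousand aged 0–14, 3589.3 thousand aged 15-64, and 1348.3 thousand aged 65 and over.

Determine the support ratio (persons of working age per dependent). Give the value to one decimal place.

Support ratio = 3589.3 / (599.9 + 1348.3) = 3589.3 / 1948.2 = 1.8

Support ratio: 1.8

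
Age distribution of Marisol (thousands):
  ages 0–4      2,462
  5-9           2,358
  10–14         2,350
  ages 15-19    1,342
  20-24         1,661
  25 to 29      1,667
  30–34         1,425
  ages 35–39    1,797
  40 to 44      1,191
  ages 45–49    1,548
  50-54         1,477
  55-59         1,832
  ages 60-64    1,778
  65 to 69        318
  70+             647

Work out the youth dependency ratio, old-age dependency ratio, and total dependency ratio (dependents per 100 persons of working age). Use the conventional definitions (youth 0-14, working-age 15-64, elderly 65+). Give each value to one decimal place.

Youth dependency ratio: 45.6
Old-age dependency ratio: 6.1
Total dependency ratio: 51.8

0–14: 2,462 + 2,358 + 2,350 = 7,170
15–64: 1,342 + 1,661 + 1,667 + 1,425 + 1,797 + 1,191 + 1,548 + 1,477 + 1,832 + 1,778 = 15,718
65+: 318 + 647 = 965
Youth dependency ratio = 7,170 / 15,718 × 100 = 45.6
Old-age dependency ratio = 965 / 15,718 × 100 = 6.1
Total dependency ratio = (7,170 + 965) / 15,718 × 100 = 8,135 / 15,718 × 100 = 51.8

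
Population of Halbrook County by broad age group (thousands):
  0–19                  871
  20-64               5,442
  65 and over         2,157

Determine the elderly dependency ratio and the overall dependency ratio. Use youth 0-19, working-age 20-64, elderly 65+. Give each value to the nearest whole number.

Old-age dependency ratio: 40
Total dependency ratio: 56

Old-age dependency ratio = 2,157 / 5,442 × 100 = 40
Total dependency ratio = (871 + 2,157) / 5,442 × 100 = 3,028 / 5,442 × 100 = 56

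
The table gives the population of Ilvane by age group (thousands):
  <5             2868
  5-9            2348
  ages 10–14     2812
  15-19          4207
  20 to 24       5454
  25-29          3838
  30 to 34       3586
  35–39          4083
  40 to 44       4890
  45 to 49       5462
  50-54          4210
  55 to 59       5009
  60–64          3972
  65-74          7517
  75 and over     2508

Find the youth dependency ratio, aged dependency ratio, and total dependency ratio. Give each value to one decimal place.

Youth dependency ratio: 18.0
Old-age dependency ratio: 22.4
Total dependency ratio: 40.4

0–14: 2868 + 2348 + 2812 = 8028
15–64: 4207 + 5454 + 3838 + 3586 + 4083 + 4890 + 5462 + 4210 + 5009 + 3972 = 44711
65+: 7517 + 2508 = 10025
Youth dependency ratio = 8028 / 44711 × 100 = 18.0
Old-age dependency ratio = 10025 / 44711 × 100 = 22.4
Total dependency ratio = (8028 + 10025) / 44711 × 100 = 18053 / 44711 × 100 = 40.4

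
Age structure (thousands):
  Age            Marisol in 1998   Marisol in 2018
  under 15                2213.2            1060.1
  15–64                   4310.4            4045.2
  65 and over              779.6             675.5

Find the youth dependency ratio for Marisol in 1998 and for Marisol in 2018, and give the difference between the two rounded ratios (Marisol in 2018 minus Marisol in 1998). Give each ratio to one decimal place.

Marisol in 1998: 2213.2 / 4310.4 × 100 = 51.3
Marisol in 2018: 1060.1 / 4045.2 × 100 = 26.2

Marisol in 1998: 51.3
Marisol in 2018: 26.2
Difference: -25.1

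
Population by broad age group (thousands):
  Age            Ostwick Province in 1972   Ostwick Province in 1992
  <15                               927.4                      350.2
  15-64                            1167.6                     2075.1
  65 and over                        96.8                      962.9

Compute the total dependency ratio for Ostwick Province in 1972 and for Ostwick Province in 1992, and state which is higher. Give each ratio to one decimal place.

Ostwick Province in 1972: (927.4 + 96.8) / 1167.6 × 100 = 1024.2 / 1167.6 × 100 = 87.7
Ostwick Province in 1992: (350.2 + 962.9) / 2075.1 × 100 = 1313.1 / 2075.1 × 100 = 63.3

Ostwick Province in 1972: 87.7
Ostwick Province in 1992: 63.3
Higher: Ostwick Province in 1972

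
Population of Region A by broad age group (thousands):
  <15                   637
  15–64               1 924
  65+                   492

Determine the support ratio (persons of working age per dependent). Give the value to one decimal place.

Support ratio: 1.7

Support ratio = 1 924 / (637 + 492) = 1 924 / 1 129 = 1.7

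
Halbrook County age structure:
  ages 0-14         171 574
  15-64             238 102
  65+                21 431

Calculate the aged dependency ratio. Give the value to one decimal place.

Old-age dependency ratio: 9.0

Old-age dependency ratio = 21 431 / 238 102 × 100 = 9.0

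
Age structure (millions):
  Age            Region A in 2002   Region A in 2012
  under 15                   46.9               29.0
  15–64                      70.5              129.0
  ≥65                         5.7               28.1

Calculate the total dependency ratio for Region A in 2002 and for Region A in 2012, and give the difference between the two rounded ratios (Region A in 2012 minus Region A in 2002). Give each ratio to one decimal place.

Region A in 2002: 74.6
Region A in 2012: 44.3
Difference: -30.3

Region A in 2002: (46.9 + 5.7) / 70.5 × 100 = 52.6 / 70.5 × 100 = 74.6
Region A in 2012: (29.0 + 28.1) / 129.0 × 100 = 57.1 / 129.0 × 100 = 44.3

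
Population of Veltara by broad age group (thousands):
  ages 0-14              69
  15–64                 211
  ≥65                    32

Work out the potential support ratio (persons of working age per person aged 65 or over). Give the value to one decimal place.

Potential support ratio = 211 / 32 = 6.6

Potential support ratio: 6.6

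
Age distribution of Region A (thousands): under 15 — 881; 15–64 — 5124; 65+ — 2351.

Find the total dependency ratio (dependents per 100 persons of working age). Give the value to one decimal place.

Total dependency ratio: 63.1

Total dependency ratio = (881 + 2351) / 5124 × 100 = 3232 / 5124 × 100 = 63.1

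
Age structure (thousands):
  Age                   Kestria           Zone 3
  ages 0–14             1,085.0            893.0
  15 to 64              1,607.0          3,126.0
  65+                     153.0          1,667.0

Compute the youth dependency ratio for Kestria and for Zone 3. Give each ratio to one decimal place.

Kestria: 67.5
Zone 3: 28.6

Kestria: 1,085.0 / 1,607.0 × 100 = 67.5
Zone 3: 893.0 / 3,126.0 × 100 = 28.6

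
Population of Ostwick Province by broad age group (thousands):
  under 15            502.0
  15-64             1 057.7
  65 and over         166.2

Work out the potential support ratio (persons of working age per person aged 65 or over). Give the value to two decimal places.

Potential support ratio = 1 057.7 / 166.2 = 6.36

Potential support ratio: 6.36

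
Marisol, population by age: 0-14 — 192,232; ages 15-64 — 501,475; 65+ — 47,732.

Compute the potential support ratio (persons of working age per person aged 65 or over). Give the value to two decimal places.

Potential support ratio: 10.51

Potential support ratio = 501,475 / 47,732 = 10.51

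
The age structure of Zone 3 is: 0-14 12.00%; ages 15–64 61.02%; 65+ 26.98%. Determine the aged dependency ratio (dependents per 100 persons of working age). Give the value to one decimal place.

Old-age dependency ratio = 26.98 / 61.02 × 100 = 44.2

Old-age dependency ratio: 44.2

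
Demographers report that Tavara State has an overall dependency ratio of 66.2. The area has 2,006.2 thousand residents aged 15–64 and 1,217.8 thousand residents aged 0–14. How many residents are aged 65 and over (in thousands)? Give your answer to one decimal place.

Total dependency ratio = (youth + elderly) / working-age × 100
66.2 = (1,217.8 + E) / 2,006.2 × 100
⇒ 110.3

Aged 65 and over: 110.3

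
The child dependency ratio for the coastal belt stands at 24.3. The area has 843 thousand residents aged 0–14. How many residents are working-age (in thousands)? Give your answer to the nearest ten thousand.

Working-age: 3 470

Youth dependency ratio = youth / working-age × 100
24.3 = 843 / W × 100
⇒ 3 470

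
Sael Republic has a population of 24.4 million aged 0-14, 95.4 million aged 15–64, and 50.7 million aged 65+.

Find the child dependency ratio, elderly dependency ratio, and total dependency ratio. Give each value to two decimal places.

Youth dependency ratio = 24.4 / 95.4 × 100 = 25.58
Old-age dependency ratio = 50.7 / 95.4 × 100 = 53.14
Total dependency ratio = (24.4 + 50.7) / 95.4 × 100 = 75.1 / 95.4 × 100 = 78.72

Youth dependency ratio: 25.58
Old-age dependency ratio: 53.14
Total dependency ratio: 78.72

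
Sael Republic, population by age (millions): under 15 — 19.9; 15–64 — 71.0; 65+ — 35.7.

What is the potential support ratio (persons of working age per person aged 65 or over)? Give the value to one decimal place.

Potential support ratio = 71.0 / 35.7 = 2.0

Potential support ratio: 2.0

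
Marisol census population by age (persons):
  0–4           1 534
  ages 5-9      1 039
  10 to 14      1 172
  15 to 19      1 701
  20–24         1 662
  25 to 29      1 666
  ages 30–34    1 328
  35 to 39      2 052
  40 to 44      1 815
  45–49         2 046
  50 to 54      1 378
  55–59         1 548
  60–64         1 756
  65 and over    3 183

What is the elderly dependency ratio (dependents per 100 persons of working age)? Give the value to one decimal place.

Old-age dependency ratio: 18.8

0–14: 1 534 + 1 039 + 1 172 = 3 745
15–64: 1 701 + 1 662 + 1 666 + 1 328 + 2 052 + 1 815 + 2 046 + 1 378 + 1 548 + 1 756 = 16 952
65+: 3 183
Old-age dependency ratio = 3 183 / 16 952 × 100 = 18.8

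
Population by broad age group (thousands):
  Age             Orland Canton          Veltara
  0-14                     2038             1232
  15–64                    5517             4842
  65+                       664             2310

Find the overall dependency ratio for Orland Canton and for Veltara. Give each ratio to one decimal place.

Orland Canton: 49.0
Veltara: 73.2

Orland Canton: (2038 + 664) / 5517 × 100 = 2702 / 5517 × 100 = 49.0
Veltara: (1232 + 2310) / 4842 × 100 = 3542 / 4842 × 100 = 73.2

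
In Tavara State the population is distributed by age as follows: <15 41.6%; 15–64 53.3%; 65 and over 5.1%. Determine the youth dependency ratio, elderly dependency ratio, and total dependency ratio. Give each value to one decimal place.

Youth dependency ratio: 78.0
Old-age dependency ratio: 9.6
Total dependency ratio: 87.6

Youth dependency ratio = 41.6 / 53.3 × 100 = 78.0
Old-age dependency ratio = 5.1 / 53.3 × 100 = 9.6
Total dependency ratio = (41.6 + 5.1) / 53.3 × 100 = 46.7 / 53.3 × 100 = 87.6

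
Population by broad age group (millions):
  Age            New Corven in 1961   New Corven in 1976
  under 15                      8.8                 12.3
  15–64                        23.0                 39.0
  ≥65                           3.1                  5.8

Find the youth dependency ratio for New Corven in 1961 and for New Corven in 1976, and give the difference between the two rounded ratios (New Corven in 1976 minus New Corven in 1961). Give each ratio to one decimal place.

New Corven in 1961: 8.8 / 23.0 × 100 = 38.3
New Corven in 1976: 12.3 / 39.0 × 100 = 31.5

New Corven in 1961: 38.3
New Corven in 1976: 31.5
Difference: -6.8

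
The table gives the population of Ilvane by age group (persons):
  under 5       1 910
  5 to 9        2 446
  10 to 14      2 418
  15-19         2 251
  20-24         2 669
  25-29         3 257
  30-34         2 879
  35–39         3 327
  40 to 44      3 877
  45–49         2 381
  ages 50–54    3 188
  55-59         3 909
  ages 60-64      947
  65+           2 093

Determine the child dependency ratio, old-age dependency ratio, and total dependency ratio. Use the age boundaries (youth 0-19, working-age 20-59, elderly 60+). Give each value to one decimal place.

Youth dependency ratio: 35.4
Old-age dependency ratio: 11.9
Total dependency ratio: 47.3

0–19: 1 910 + 2 446 + 2 418 + 2 251 = 9 025
20–59: 2 669 + 3 257 + 2 879 + 3 327 + 3 877 + 2 381 + 3 188 + 3 909 = 25 487
60+: 947 + 2 093 = 3 040
Youth dependency ratio = 9 025 / 25 487 × 100 = 35.4
Old-age dependency ratio = 3 040 / 25 487 × 100 = 11.9
Total dependency ratio = (9 025 + 3 040) / 25 487 × 100 = 12 065 / 25 487 × 100 = 47.3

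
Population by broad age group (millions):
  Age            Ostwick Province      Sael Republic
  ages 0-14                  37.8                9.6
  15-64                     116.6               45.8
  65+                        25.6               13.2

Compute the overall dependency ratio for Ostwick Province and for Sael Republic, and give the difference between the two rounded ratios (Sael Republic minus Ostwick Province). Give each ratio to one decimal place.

Ostwick Province: 54.4
Sael Republic: 49.8
Difference: -4.6

Ostwick Province: (37.8 + 25.6) / 116.6 × 100 = 63.4 / 116.6 × 100 = 54.4
Sael Republic: (9.6 + 13.2) / 45.8 × 100 = 22.8 / 45.8 × 100 = 49.8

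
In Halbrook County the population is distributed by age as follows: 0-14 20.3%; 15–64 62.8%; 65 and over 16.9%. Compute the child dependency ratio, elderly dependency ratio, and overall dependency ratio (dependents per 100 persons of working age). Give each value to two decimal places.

Youth dependency ratio = 20.3 / 62.8 × 100 = 32.32
Old-age dependency ratio = 16.9 / 62.8 × 100 = 26.91
Total dependency ratio = (20.3 + 16.9) / 62.8 × 100 = 37.2 / 62.8 × 100 = 59.24

Youth dependency ratio: 32.32
Old-age dependency ratio: 26.91
Total dependency ratio: 59.24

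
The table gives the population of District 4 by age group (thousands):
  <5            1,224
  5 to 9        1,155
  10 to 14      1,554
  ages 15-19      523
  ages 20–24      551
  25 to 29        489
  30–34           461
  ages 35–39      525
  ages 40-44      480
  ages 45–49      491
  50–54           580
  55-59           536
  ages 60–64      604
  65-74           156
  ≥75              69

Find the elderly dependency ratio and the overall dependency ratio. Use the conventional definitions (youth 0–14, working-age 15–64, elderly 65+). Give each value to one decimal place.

Old-age dependency ratio: 4.3
Total dependency ratio: 79.4

0–14: 1,224 + 1,155 + 1,554 = 3,933
15–64: 523 + 551 + 489 + 461 + 525 + 480 + 491 + 580 + 536 + 604 = 5,240
65+: 156 + 69 = 225
Old-age dependency ratio = 225 / 5,240 × 100 = 4.3
Total dependency ratio = (3,933 + 225) / 5,240 × 100 = 4,158 / 5,240 × 100 = 79.4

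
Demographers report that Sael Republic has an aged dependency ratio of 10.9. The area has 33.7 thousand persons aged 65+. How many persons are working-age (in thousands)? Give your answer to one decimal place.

Old-age dependency ratio = elderly / working-age × 100
10.9 = 33.7 / W × 100
⇒ 309.2

Working-age: 309.2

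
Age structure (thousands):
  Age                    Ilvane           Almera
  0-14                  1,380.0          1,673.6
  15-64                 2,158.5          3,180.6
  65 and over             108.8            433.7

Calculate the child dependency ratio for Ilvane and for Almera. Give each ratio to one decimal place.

Ilvane: 1,380.0 / 2,158.5 × 100 = 63.9
Almera: 1,673.6 / 3,180.6 × 100 = 52.6

Ilvane: 63.9
Almera: 52.6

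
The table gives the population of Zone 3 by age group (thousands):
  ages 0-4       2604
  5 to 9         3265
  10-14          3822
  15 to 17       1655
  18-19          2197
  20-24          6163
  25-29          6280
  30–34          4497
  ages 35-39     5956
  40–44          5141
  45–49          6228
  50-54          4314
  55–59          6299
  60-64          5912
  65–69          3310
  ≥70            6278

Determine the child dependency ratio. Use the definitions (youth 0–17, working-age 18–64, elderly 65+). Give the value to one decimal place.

0–17: 2604 + 3265 + 3822 + 1655 = 11346
18–64: 2197 + 6163 + 6280 + 4497 + 5956 + 5141 + 6228 + 4314 + 6299 + 5912 = 52987
65+: 3310 + 6278 = 9588
Youth dependency ratio = 11346 / 52987 × 100 = 21.4

Youth dependency ratio: 21.4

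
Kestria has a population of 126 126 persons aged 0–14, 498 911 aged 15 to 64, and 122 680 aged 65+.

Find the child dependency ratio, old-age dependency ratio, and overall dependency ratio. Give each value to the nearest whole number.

Youth dependency ratio = 126 126 / 498 911 × 100 = 25
Old-age dependency ratio = 122 680 / 498 911 × 100 = 25
Total dependency ratio = (126 126 + 122 680) / 498 911 × 100 = 248 806 / 498 911 × 100 = 50

Youth dependency ratio: 25
Old-age dependency ratio: 25
Total dependency ratio: 50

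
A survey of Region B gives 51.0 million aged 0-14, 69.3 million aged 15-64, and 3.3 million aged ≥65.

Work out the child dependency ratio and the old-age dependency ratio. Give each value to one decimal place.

Youth dependency ratio = 51.0 / 69.3 × 100 = 73.6
Old-age dependency ratio = 3.3 / 69.3 × 100 = 4.8

Youth dependency ratio: 73.6
Old-age dependency ratio: 4.8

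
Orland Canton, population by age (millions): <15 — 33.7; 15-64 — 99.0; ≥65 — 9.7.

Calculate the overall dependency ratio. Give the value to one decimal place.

Total dependency ratio = (33.7 + 9.7) / 99.0 × 100 = 43.4 / 99.0 × 100 = 43.8

Total dependency ratio: 43.8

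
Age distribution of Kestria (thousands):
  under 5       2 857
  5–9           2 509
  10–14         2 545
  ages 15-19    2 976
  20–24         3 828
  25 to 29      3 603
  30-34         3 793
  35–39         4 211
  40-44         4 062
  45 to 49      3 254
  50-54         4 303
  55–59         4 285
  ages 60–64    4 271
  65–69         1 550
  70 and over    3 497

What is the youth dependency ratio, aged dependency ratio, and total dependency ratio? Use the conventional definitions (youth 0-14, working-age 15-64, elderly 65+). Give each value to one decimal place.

Youth dependency ratio: 20.5
Old-age dependency ratio: 13.1
Total dependency ratio: 33.6

0–14: 2 857 + 2 509 + 2 545 = 7 911
15–64: 2 976 + 3 828 + 3 603 + 3 793 + 4 211 + 4 062 + 3 254 + 4 303 + 4 285 + 4 271 = 38 586
65+: 1 550 + 3 497 = 5 047
Youth dependency ratio = 7 911 / 38 586 × 100 = 20.5
Old-age dependency ratio = 5 047 / 38 586 × 100 = 13.1
Total dependency ratio = (7 911 + 5 047) / 38 586 × 100 = 12 958 / 38 586 × 100 = 33.6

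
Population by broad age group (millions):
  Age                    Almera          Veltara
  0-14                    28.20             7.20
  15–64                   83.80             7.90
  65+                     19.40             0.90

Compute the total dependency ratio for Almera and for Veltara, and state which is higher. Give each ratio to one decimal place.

Almera: 56.8
Veltara: 102.5
Higher: Veltara

Almera: (28.20 + 19.40) / 83.80 × 100 = 47.60 / 83.80 × 100 = 56.8
Veltara: (7.20 + 0.90) / 7.90 × 100 = 8.10 / 7.90 × 100 = 102.5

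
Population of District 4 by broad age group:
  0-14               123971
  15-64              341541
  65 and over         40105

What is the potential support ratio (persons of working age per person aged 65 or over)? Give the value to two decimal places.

Potential support ratio: 8.52

Potential support ratio = 341541 / 40105 = 8.52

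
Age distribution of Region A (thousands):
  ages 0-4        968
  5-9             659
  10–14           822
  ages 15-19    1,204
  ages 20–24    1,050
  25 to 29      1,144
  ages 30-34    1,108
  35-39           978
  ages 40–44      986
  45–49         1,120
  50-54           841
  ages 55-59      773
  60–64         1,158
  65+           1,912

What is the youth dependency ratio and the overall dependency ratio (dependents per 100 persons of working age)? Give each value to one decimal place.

0–14: 968 + 659 + 822 = 2,449
15–64: 1,204 + 1,050 + 1,144 + 1,108 + 978 + 986 + 1,120 + 841 + 773 + 1,158 = 10,362
65+: 1,912
Youth dependency ratio = 2,449 / 10,362 × 100 = 23.6
Total dependency ratio = (2,449 + 1,912) / 10,362 × 100 = 4,361 / 10,362 × 100 = 42.1

Youth dependency ratio: 23.6
Total dependency ratio: 42.1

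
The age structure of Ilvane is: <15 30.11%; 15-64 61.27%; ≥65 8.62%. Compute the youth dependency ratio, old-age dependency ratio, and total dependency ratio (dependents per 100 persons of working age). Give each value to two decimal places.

Youth dependency ratio = 30.11 / 61.27 × 100 = 49.14
Old-age dependency ratio = 8.62 / 61.27 × 100 = 14.07
Total dependency ratio = (30.11 + 8.62) / 61.27 × 100 = 38.73 / 61.27 × 100 = 63.21

Youth dependency ratio: 49.14
Old-age dependency ratio: 14.07
Total dependency ratio: 63.21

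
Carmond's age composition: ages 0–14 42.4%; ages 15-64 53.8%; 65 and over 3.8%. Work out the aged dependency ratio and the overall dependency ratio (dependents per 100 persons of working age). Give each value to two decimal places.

Old-age dependency ratio = 3.8 / 53.8 × 100 = 7.06
Total dependency ratio = (42.4 + 3.8) / 53.8 × 100 = 46.2 / 53.8 × 100 = 85.87

Old-age dependency ratio: 7.06
Total dependency ratio: 85.87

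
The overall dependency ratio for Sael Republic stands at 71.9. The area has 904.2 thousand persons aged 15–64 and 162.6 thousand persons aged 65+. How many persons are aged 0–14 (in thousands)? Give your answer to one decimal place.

Aged 0–14: 487.5

Total dependency ratio = (youth + elderly) / working-age × 100
71.9 = (Y + 162.6) / 904.2 × 100
⇒ 487.5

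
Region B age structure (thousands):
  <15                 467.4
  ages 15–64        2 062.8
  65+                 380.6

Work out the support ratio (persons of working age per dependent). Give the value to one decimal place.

Support ratio: 2.4

Support ratio = 2 062.8 / (467.4 + 380.6) = 2 062.8 / 848.0 = 2.4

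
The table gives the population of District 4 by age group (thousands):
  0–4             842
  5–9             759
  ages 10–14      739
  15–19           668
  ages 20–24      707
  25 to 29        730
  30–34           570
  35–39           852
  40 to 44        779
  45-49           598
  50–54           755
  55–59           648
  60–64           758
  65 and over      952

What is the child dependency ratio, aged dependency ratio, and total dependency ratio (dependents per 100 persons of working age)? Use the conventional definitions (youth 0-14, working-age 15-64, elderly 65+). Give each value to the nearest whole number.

Youth dependency ratio: 33
Old-age dependency ratio: 13
Total dependency ratio: 47

0–14: 842 + 759 + 739 = 2,340
15–64: 668 + 707 + 730 + 570 + 852 + 779 + 598 + 755 + 648 + 758 = 7,065
65+: 952
Youth dependency ratio = 2,340 / 7,065 × 100 = 33
Old-age dependency ratio = 952 / 7,065 × 100 = 13
Total dependency ratio = (2,340 + 952) / 7,065 × 100 = 3,292 / 7,065 × 100 = 47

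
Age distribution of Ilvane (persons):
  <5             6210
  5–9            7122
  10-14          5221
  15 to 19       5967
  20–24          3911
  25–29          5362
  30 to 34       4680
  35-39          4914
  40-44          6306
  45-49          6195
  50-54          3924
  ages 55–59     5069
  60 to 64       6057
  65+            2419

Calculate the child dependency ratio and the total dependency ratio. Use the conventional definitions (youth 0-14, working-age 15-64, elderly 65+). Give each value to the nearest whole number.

Youth dependency ratio: 35
Total dependency ratio: 40

0–14: 6210 + 7122 + 5221 = 18553
15–64: 5967 + 3911 + 5362 + 4680 + 4914 + 6306 + 6195 + 3924 + 5069 + 6057 = 52385
65+: 2419
Youth dependency ratio = 18553 / 52385 × 100 = 35
Total dependency ratio = (18553 + 2419) / 52385 × 100 = 20972 / 52385 × 100 = 40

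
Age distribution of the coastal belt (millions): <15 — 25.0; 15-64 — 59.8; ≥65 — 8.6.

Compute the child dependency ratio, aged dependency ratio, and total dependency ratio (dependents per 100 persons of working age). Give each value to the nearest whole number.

Youth dependency ratio: 42
Old-age dependency ratio: 14
Total dependency ratio: 56

Youth dependency ratio = 25.0 / 59.8 × 100 = 42
Old-age dependency ratio = 8.6 / 59.8 × 100 = 14
Total dependency ratio = (25.0 + 8.6) / 59.8 × 100 = 33.6 / 59.8 × 100 = 56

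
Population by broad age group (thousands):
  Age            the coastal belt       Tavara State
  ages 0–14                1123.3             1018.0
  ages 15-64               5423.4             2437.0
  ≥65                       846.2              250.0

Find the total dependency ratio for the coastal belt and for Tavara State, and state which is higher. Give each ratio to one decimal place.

the coastal belt: 36.3
Tavara State: 52.0
Higher: Tavara State

the coastal belt: (1123.3 + 846.2) / 5423.4 × 100 = 1969.5 / 5423.4 × 100 = 36.3
Tavara State: (1018.0 + 250.0) / 2437.0 × 100 = 1268.0 / 2437.0 × 100 = 52.0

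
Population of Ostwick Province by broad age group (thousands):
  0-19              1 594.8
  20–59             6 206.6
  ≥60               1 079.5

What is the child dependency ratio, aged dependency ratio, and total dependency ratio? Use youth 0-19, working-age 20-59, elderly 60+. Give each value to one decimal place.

Youth dependency ratio: 25.7
Old-age dependency ratio: 17.4
Total dependency ratio: 43.1

Youth dependency ratio = 1 594.8 / 6 206.6 × 100 = 25.7
Old-age dependency ratio = 1 079.5 / 6 206.6 × 100 = 17.4
Total dependency ratio = (1 594.8 + 1 079.5) / 6 206.6 × 100 = 2 674.3 / 6 206.6 × 100 = 43.1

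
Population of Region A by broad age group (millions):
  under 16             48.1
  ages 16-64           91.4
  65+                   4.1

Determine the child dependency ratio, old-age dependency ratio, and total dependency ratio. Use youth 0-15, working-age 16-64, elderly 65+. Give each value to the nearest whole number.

Youth dependency ratio: 53
Old-age dependency ratio: 4
Total dependency ratio: 57

Youth dependency ratio = 48.1 / 91.4 × 100 = 53
Old-age dependency ratio = 4.1 / 91.4 × 100 = 4
Total dependency ratio = (48.1 + 4.1) / 91.4 × 100 = 52.2 / 91.4 × 100 = 57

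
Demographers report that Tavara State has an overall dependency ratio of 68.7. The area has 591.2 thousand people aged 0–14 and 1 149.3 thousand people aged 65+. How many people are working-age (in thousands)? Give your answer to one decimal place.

Total dependency ratio = (youth + elderly) / working-age × 100
68.7 = (591.2 + 1 149.3) / W × 100
⇒ 2 533.5

Working-age: 2 533.5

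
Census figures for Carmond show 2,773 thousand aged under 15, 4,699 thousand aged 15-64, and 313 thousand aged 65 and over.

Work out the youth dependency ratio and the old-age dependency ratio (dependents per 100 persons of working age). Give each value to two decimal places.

Youth dependency ratio = 2,773 / 4,699 × 100 = 59.01
Old-age dependency ratio = 313 / 4,699 × 100 = 6.66

Youth dependency ratio: 59.01
Old-age dependency ratio: 6.66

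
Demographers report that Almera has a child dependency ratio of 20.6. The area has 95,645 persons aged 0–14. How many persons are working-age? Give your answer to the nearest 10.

Working-age: 464,300

Youth dependency ratio = youth / working-age × 100
20.6 = 95,645 / W × 100
⇒ 464,300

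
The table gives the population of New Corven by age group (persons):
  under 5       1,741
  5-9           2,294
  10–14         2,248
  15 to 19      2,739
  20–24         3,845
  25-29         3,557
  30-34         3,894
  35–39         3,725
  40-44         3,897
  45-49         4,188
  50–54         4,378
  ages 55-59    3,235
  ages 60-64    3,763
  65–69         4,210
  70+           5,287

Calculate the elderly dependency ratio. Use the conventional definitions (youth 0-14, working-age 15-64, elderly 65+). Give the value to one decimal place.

0–14: 1,741 + 2,294 + 2,248 = 6,283
15–64: 2,739 + 3,845 + 3,557 + 3,894 + 3,725 + 3,897 + 4,188 + 4,378 + 3,235 + 3,763 = 37,221
65+: 4,210 + 5,287 = 9,497
Old-age dependency ratio = 9,497 / 37,221 × 100 = 25.5

Old-age dependency ratio: 25.5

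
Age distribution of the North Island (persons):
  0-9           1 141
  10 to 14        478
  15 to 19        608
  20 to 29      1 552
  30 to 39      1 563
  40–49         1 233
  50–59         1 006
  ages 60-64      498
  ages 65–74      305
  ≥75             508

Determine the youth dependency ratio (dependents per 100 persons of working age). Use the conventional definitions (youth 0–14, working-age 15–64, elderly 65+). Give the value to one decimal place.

0–14: 1 141 + 478 = 1 619
15–64: 608 + 1 552 + 1 563 + 1 233 + 1 006 + 498 = 6 460
65+: 305 + 508 = 813
Youth dependency ratio = 1 619 / 6 460 × 100 = 25.1

Youth dependency ratio: 25.1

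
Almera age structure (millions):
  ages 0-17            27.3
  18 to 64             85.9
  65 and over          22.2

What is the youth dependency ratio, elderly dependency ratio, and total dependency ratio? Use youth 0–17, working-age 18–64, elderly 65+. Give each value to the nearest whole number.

Youth dependency ratio: 32
Old-age dependency ratio: 26
Total dependency ratio: 58

Youth dependency ratio = 27.3 / 85.9 × 100 = 32
Old-age dependency ratio = 22.2 / 85.9 × 100 = 26
Total dependency ratio = (27.3 + 22.2) / 85.9 × 100 = 49.5 / 85.9 × 100 = 58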